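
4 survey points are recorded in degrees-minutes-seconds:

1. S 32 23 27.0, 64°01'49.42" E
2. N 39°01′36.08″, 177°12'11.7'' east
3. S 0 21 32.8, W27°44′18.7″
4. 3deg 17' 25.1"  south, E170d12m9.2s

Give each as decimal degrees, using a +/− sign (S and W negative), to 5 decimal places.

1. -32.39083, 64.03039
2. 39.02669, 177.20325
3. -0.35911, -27.73853
4. -3.29031, 170.20256

Point 1:
  Latitude: 32 + 23/60 + 27/3600 = 32.390833
  S ⇒ negate
  λ: 64° + 1/60 + 49.42/3600 = 64 + 0.016667 + 0.013728 = 64.030394
  E → positive
Point 2:
  Lat: 1′ + 36.08″ = 1.60133′; 39 + 1.60133/60 = 39.026689
  N ⇒ keep positive
  Lon: 177 + 12/60 + 11.7/3600 = 177.203250
  E ⇒ keep positive
Point 3:
  φ: 21′ + 32.8″ = 21.54667′; 0 + 21.54667/60 = 0.359111
  hemisphere S, so the sign is −
  Lon: 27° + 44/60 + 18.7/3600 = 27 + 0.733333 + 0.005194 = 27.738528
  W ⇒ negate
Point 4:
  Latitude: 17′ + 25.1″ = 17.41833′; 3 + 17.41833/60 = 3.290306
  S → negative
  Lon: 170° + 12/60 + 9.2/3600 = 170 + 0.200000 + 0.002556 = 170.202556
  E ⇒ keep positive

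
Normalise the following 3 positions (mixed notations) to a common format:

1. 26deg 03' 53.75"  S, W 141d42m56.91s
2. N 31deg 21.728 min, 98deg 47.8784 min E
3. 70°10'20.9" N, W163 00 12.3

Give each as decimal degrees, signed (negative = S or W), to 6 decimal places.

1. -26.064931, -141.715808
2. 31.362133, 98.797973
3. 70.172472, -163.003417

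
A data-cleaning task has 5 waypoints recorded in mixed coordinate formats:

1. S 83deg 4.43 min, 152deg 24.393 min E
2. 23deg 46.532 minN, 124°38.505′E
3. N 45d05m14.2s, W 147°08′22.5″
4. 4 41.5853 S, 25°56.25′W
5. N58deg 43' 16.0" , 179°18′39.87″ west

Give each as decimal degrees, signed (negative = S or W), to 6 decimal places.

1. -83.073833, 152.406550
2. 23.775533, 124.641750
3. 45.087278, -147.139583
4. -4.693088, -25.937500
5. 58.721111, -179.311075

Point 1:
  Lat: 83 + 4.43/60 = 83.0738333
  S ⇒ negate
  Longitude: 24.393′ = 0.406550°; total 152.4065500
  E → positive
Point 2:
  φ: 23 + 46.532/60 = 23.7755333
  N → positive
  Longitude: 38.505′ = 0.641750°; total 124.6417500
  E ⇒ keep positive
Point 3:
  φ: 45° + 5/60 + 14.2/3600 = 45 + 0.083333 + 0.003944 = 45.0872778
  N ⇒ keep positive
  Lon: 147 + 8/60 + 22.5/3600 = 147.1395833
  W ⇒ negate
Point 4:
  φ: 41.5853′ = 0.693088°; total 4.6930883
  S ⇒ negate
  λ: 56.25′ = 0.937500°; total 25.9375000
  hemisphere W, so the sign is −
Point 5:
  Latitude: 43′ + 16″ = 43.26667′; 58 + 43.26667/60 = 58.7211111
  N ⇒ keep positive
  Lon: 18′ + 39.87″ = 18.66450′; 179 + 18.66450/60 = 179.3110750
  hemisphere W, so the sign is −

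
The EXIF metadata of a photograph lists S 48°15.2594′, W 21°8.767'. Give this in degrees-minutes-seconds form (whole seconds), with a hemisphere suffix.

Latitude: fractional minutes 0.25940 × 60 = 15.56″
λ: fractional minutes 0.76700 × 60 = 46.02″

48°15′16″ S, 21°08′46″ W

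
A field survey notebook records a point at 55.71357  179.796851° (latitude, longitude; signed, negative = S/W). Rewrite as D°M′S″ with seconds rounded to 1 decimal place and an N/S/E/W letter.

Latitude: whole degrees 55; 42.81420′ → 42′ and 48.852″
Longitude: 0.796851 × 60 = 47.81106′ → 47′, remainder × 60 = 48.664″

55°42′48.9″ N, 179°47′48.7″ E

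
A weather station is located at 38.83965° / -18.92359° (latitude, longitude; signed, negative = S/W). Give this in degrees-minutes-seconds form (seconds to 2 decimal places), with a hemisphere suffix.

φ: whole degrees 38; 50.37900′ → 50′ and 22.7400″
Longitude is negative → W; |value| = 18.923590
λ: 0.923590° → 55.41540′; 0.41540 × 60 = 24.9240″

38°50′22.74″ N, 18°55′24.92″ W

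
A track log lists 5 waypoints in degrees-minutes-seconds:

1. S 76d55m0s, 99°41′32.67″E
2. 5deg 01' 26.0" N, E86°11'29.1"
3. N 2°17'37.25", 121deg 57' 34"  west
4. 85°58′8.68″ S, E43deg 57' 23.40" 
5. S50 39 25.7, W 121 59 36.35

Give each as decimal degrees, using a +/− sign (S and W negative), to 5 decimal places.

Point 1:
  Latitude: 55′ + 0″ = 55.00000′; 76 + 55.00000/60 = 76.916667
  S → negative
  λ: 99 + 41/60 + 32.67/3600 = 99.692408
  E ⇒ keep positive
Point 2:
  φ: 5 + 1/60 + 26/3600 = 5.023889
  N ⇒ keep positive
  Longitude: 11′ + 29.1″ = 11.48500′; 86 + 11.48500/60 = 86.191417
  E ⇒ keep positive
Point 3:
  Lat: 2° + 17/60 + 37.25/3600 = 2 + 0.283333 + 0.010347 = 2.293681
  N → positive
  Lon: 57′ + 34″ = 57.56667′; 121 + 57.56667/60 = 121.959444
  W → negative
Point 4:
  φ: 85 + 58/60 + 8.68/3600 = 85.969078
  S → negative
  Longitude: 43 + 57/60 + 23.4/3600 = 43.956500
  E ⇒ keep positive
Point 5:
  Latitude: 50 + 39/60 + 25.7/3600 = 50.657139
  S ⇒ negate
  Longitude: 121° + 59/60 + 36.35/3600 = 121 + 0.983333 + 0.010097 = 121.993431
  W ⇒ negate

1. -76.91667, 99.69241
2. 5.02389, 86.19142
3. 2.29368, -121.95944
4. -85.96908, 43.95650
5. -50.65714, -121.99343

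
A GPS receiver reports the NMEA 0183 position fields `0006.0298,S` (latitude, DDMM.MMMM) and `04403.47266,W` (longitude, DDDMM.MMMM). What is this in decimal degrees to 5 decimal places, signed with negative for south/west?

-0.10050, -44.05788

φ: degrees = first 2 digits = 0, minutes = 6.0298; 0 + 6.0298/60 = 0.100497
hemisphere S, so the sign is −
Lon: split at 3 digits → 044° and 3.47266′; 44 + 3.47266/60 = 44.057878
hemisphere W, so the sign is −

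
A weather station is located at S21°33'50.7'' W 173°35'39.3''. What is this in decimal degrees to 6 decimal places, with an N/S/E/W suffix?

φ: 21 + 33/60 + 50.7/3600 = 21.5640833
λ: 173 + 35/60 + 39.3/3600 = 173.5942500

21.564083° S, 173.594250° W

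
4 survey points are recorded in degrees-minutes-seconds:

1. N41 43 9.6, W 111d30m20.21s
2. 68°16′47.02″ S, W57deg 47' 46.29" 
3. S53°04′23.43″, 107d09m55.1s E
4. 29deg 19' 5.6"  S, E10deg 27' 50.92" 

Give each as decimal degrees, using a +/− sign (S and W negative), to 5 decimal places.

1. 41.71933, -111.50561
2. -68.27973, -57.79619
3. -53.07318, 107.16531
4. -29.31822, 10.46414

Point 1:
  Latitude: 41° + 43/60 + 9.6/3600 = 41 + 0.716667 + 0.002667 = 41.719333
  N → positive
  λ: 111 + 30/60 + 20.21/3600 = 111.505614
  hemisphere W, so the sign is −
Point 2:
  Latitude: 16′ + 47.02″ = 16.78367′; 68 + 16.78367/60 = 68.279728
  S ⇒ negate
  λ: 57 + 47/60 + 46.29/3600 = 57.796192
  W → negative
Point 3:
  φ: 53 + 4/60 + 23.43/3600 = 53.073175
  S ⇒ negate
  Longitude: 107° + 9/60 + 55.1/3600 = 107 + 0.150000 + 0.015306 = 107.165306
  E ⇒ keep positive
Point 4:
  φ: 19′ + 5.6″ = 19.09333′; 29 + 19.09333/60 = 29.318222
  hemisphere S, so the sign is −
  Longitude: 27′ + 50.92″ = 27.84867′; 10 + 27.84867/60 = 10.464144
  E → positive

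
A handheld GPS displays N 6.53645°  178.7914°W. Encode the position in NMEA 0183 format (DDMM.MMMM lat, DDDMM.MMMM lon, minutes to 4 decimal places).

φ: 6° + 0.536450 × 60 = 6° 32.187000′
Lon: fractional part 0.791400 → 47.484000 minutes

0632.1870,N / 17847.4840,W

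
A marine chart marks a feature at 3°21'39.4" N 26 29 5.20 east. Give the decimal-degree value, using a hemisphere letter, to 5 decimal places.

Lat: 3° + 21/60 + 39.4/3600 = 3 + 0.350000 + 0.010944 = 3.360944
Longitude: 26 + 29/60 + 5.2/3600 = 26.484778

3.36094° N, 26.48478° E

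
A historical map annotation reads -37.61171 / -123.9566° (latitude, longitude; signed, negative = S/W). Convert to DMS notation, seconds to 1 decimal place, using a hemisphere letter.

37°36′42.2″ S, 123°57′23.8″ W

Latitude is negative → S; |value| = 37.611710
Latitude: whole degrees 37; 36.70260′ → 36′ and 42.156″
Longitude is negative → W; |value| = 123.956600
Longitude: whole degrees 123; 57.39600′ → 57′ and 23.760″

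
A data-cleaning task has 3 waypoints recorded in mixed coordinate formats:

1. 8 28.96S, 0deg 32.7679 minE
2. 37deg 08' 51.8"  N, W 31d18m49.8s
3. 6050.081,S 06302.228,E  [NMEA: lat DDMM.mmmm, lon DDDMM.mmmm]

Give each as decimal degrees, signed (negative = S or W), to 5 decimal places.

1. -8.48267, 0.54613
2. 37.14772, -31.31383
3. -60.83468, 63.03713

Point 1:
  Latitude: 28.96′ = 0.482667°; total 8.482667
  S → negative
  λ: 0 + 32.7679/60 = 0.546132
  E ⇒ keep positive
Point 2:
  Lat: 37° + 8/60 + 51.8/3600 = 37 + 0.133333 + 0.014389 = 37.147722
  N ⇒ keep positive
  Lon: 31 + 18/60 + 49.8/3600 = 31.313833
  W → negative
Point 3:
  Latitude: degrees = first 2 digits = 60, minutes = 50.081; 60 + 50.081/60 = 60.834683
  S → negative
  Longitude: split at 3 digits → 063° and 2.228′; 63 + 2.228/60 = 63.037133
  E → positive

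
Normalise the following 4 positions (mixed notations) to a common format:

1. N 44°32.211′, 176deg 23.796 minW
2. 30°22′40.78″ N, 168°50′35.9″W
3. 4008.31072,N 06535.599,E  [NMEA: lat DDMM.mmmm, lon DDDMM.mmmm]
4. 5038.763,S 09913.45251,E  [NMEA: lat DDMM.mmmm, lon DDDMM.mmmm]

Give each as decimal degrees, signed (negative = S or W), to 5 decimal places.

Point 1:
  φ: 44 + 32.211/60 = 44.536850
  N → positive
  λ: 176 + 23.796/60 = 176.396600
  W ⇒ negate
Point 2:
  Latitude: 22′ + 40.78″ = 22.67967′; 30 + 22.67967/60 = 30.377994
  N → positive
  Longitude: 50′ + 35.9″ = 50.59833′; 168 + 50.59833/60 = 168.843306
  W → negative
Point 3:
  φ: degrees = first 2 digits = 40, minutes = 8.31072; 40 + 8.31072/60 = 40.138512
  N → positive
  Longitude: split at 3 digits → 065° and 35.599′; 65 + 35.599/60 = 65.593317
  E ⇒ keep positive
Point 4:
  Lat: degrees = first 2 digits = 50, minutes = 38.763; 50 + 38.763/60 = 50.646050
  hemisphere S, so the sign is −
  λ: degrees = first 3 digits = 99, minutes = 13.45251; 99 + 13.45251/60 = 99.224209
  E ⇒ keep positive

1. 44.53685, -176.39660
2. 30.37799, -168.84331
3. 40.13851, 65.59332
4. -50.64605, 99.22421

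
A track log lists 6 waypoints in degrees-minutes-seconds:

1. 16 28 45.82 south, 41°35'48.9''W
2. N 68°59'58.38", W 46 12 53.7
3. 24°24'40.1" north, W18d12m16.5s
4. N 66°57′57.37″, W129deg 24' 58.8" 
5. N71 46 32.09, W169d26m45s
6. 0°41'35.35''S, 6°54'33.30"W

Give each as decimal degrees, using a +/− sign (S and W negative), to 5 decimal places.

1. -16.47939, -41.59692
2. 68.99955, -46.21492
3. 24.41114, -18.20458
4. 66.96594, -129.41633
5. 71.77558, -169.44583
6. -0.69315, -6.90925

Point 1:
  φ: 28′ + 45.82″ = 28.76367′; 16 + 28.76367/60 = 16.479394
  S ⇒ negate
  Longitude: 41 + 35/60 + 48.9/3600 = 41.596917
  W → negative
Point 2:
  Lat: 68 + 59/60 + 58.38/3600 = 68.999550
  N → positive
  Longitude: 46° + 12/60 + 53.7/3600 = 46 + 0.200000 + 0.014917 = 46.214917
  W → negative
Point 3:
  Lat: 24 + 24/60 + 40.1/3600 = 24.411139
  N → positive
  λ: 18° + 12/60 + 16.5/3600 = 18 + 0.200000 + 0.004583 = 18.204583
  W → negative
Point 4:
  Latitude: 66° + 57/60 + 57.37/3600 = 66 + 0.950000 + 0.015936 = 66.965936
  N → positive
  Lon: 24′ + 58.8″ = 24.98000′; 129 + 24.98000/60 = 129.416333
  W ⇒ negate
Point 5:
  Lat: 71° + 46/60 + 32.09/3600 = 71 + 0.766667 + 0.008914 = 71.775581
  N → positive
  Longitude: 26′ + 45″ = 26.75000′; 169 + 26.75000/60 = 169.445833
  W → negative
Point 6:
  Lat: 0 + 41/60 + 35.35/3600 = 0.693153
  S ⇒ negate
  λ: 54′ + 33.3″ = 54.55500′; 6 + 54.55500/60 = 6.909250
  hemisphere W, so the sign is −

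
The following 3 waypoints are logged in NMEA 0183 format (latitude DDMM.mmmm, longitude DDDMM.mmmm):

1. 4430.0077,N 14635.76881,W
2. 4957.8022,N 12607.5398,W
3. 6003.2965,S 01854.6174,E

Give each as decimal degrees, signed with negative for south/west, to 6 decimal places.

1. 44.500128, -146.596147
2. 49.963370, -126.125663
3. -60.054942, 18.910290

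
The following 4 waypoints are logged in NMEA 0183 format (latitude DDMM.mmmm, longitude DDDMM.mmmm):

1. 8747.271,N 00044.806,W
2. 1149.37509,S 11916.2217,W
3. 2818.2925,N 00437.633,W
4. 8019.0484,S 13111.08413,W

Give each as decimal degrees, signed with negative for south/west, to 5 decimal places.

1. 87.78785, -0.74677
2. -11.82292, -119.27036
3. 28.30488, -4.62722
4. -80.31747, -131.18474

Point 1:
  Latitude: degrees = first 2 digits = 87, minutes = 47.271; 87 + 47.271/60 = 87.787850
  N → positive
  Longitude: degrees = first 3 digits = 0, minutes = 44.806; 0 + 44.806/60 = 0.746767
  W ⇒ negate
Point 2:
  Latitude: degrees = first 2 digits = 11, minutes = 49.37509; 11 + 49.37509/60 = 11.822918
  S → negative
  Longitude: degrees = first 3 digits = 119, minutes = 16.2217; 119 + 16.2217/60 = 119.270362
  W → negative
Point 3:
  Latitude: split at 2 digits → 28° and 18.2925′; 28 + 18.2925/60 = 28.304875
  N → positive
  λ: split at 3 digits → 004° and 37.633′; 4 + 37.633/60 = 4.627217
  hemisphere W, so the sign is −
Point 4:
  Lat: split at 2 digits → 80° and 19.0484′; 80 + 19.0484/60 = 80.317473
  hemisphere S, so the sign is −
  Longitude: split at 3 digits → 131° and 11.08413′; 131 + 11.08413/60 = 131.184736
  W → negative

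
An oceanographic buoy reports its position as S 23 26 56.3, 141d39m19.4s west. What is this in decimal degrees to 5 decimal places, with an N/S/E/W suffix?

23.44897° S, 141.65539° W

φ: 23° + 26/60 + 56.3/3600 = 23 + 0.433333 + 0.015639 = 23.448972
λ: 39′ + 19.4″ = 39.32333′; 141 + 39.32333/60 = 141.655389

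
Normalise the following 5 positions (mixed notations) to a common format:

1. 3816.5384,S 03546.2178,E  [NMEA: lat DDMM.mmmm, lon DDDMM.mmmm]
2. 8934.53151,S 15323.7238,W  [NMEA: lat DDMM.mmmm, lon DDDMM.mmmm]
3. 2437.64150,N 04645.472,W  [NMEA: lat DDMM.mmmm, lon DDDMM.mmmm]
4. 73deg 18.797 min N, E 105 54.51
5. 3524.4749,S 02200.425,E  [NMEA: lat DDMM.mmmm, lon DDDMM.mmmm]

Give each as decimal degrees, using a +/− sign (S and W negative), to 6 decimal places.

Point 1:
  Lat: split at 2 digits → 38° and 16.5384′; 38 + 16.5384/60 = 38.2756400
  S ⇒ negate
  Longitude: degrees = first 3 digits = 35, minutes = 46.2178; 35 + 46.2178/60 = 35.7702967
  E ⇒ keep positive
Point 2:
  Lat: split at 2 digits → 89° and 34.53151′; 89 + 34.53151/60 = 89.5755252
  S → negative
  λ: degrees = first 3 digits = 153, minutes = 23.7238; 153 + 23.7238/60 = 153.3953967
  W ⇒ negate
Point 3:
  φ: degrees = first 2 digits = 24, minutes = 37.6415; 24 + 37.6415/60 = 24.6273583
  N → positive
  λ: degrees = first 3 digits = 46, minutes = 45.472; 46 + 45.472/60 = 46.7578667
  W → negative
Point 4:
  φ: 18.797′ = 0.313283°; total 73.3132833
  N ⇒ keep positive
  λ: 105 + 54.51/60 = 105.9085000
  E ⇒ keep positive
Point 5:
  Latitude: split at 2 digits → 35° and 24.4749′; 35 + 24.4749/60 = 35.4079150
  S ⇒ negate
  Longitude: split at 3 digits → 022° and 0.425′; 22 + 0.425/60 = 22.0070833
  E ⇒ keep positive

1. -38.275640, 35.770297
2. -89.575525, -153.395397
3. 24.627358, -46.757867
4. 73.313283, 105.908500
5. -35.407915, 22.007083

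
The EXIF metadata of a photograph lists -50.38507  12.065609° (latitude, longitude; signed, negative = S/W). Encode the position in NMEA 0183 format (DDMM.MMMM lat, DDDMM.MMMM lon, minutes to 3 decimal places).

5023.104,S / 01203.937,E

Latitude is negative → S; |value| = 50.385070
Lat: 50° + 0.385070 × 60 = 50° 23.10420′
Longitude: 12° + 0.065609 × 60 = 12° 3.93654′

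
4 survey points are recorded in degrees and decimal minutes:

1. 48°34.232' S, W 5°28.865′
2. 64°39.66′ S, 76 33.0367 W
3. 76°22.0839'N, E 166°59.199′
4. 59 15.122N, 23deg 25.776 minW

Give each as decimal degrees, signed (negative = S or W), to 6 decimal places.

Point 1:
  φ: 48 + 34.232/60 = 48.5705333
  hemisphere S, so the sign is −
  Longitude: 5 + 28.865/60 = 5.4810833
  hemisphere W, so the sign is −
Point 2:
  Lat: 39.66′ = 0.661000°; total 64.6610000
  hemisphere S, so the sign is −
  Longitude: 76 + 33.0367/60 = 76.5506117
  W ⇒ negate
Point 3:
  Latitude: 76 + 22.0839/60 = 76.3680650
  N ⇒ keep positive
  Lon: 59.199′ = 0.986650°; total 166.9866500
  E → positive
Point 4:
  φ: 15.122′ = 0.252033°; total 59.2520333
  N → positive
  Longitude: 23 + 25.776/60 = 23.4296000
  W → negative

1. -48.570533, -5.481083
2. -64.661000, -76.550612
3. 76.368065, 166.986650
4. 59.252033, -23.429600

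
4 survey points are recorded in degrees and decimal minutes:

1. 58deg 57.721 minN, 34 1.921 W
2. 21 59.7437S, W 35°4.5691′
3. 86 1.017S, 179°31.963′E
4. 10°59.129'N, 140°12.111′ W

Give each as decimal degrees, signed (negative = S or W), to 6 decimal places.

1. 58.962017, -34.032017
2. -21.995728, -35.076152
3. -86.016950, 179.532717
4. 10.985483, -140.201850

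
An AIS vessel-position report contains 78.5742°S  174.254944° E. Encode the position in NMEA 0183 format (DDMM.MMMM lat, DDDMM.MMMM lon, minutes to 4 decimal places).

Latitude: minutes = (78.574200 − 78) × 60 = 34.452000
Longitude: minutes = (174.254944 − 174) × 60 = 15.296640

7834.4520,S / 17415.2966,E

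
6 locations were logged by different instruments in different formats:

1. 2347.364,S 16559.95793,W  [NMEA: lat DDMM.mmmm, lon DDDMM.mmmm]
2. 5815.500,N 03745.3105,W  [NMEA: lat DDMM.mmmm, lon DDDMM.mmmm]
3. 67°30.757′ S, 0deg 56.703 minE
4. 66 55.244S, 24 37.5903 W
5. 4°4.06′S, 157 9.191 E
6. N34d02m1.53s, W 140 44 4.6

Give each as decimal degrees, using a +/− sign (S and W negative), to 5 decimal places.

1. -23.78940, -165.99930
2. 58.25833, -37.75518
3. -67.51262, 0.94505
4. -66.92073, -24.62651
5. -4.06767, 157.15318
6. 34.03376, -140.73461

Point 1:
  Latitude: split at 2 digits → 23° and 47.364′; 23 + 47.364/60 = 23.789400
  S ⇒ negate
  Lon: degrees = first 3 digits = 165, minutes = 59.95793; 165 + 59.95793/60 = 165.999299
  W → negative
Point 2:
  Latitude: degrees = first 2 digits = 58, minutes = 15.5; 58 + 15.5/60 = 58.258333
  N → positive
  Longitude: split at 3 digits → 037° and 45.3105′; 37 + 45.3105/60 = 37.755175
  W ⇒ negate
Point 3:
  Latitude: 30.757′ = 0.512617°; total 67.512617
  hemisphere S, so the sign is −
  Longitude: 0 + 56.703/60 = 0.945050
  E → positive
Point 4:
  Latitude: 66 + 55.244/60 = 66.920733
  hemisphere S, so the sign is −
  Longitude: 37.5903′ = 0.626505°; total 24.626505
  hemisphere W, so the sign is −
Point 5:
  Lat: 4.06′ = 0.067667°; total 4.067667
  hemisphere S, so the sign is −
  λ: 157 + 9.191/60 = 157.153183
  E ⇒ keep positive
Point 6:
  φ: 34° + 2/60 + 1.53/3600 = 34 + 0.033333 + 0.000425 = 34.033758
  N ⇒ keep positive
  λ: 44′ + 4.6″ = 44.07667′; 140 + 44.07667/60 = 140.734611
  W → negative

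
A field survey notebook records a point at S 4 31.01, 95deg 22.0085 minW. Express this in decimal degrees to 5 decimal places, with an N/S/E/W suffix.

Latitude: 31.01′ = 0.516833°; total 4.516833
Longitude: 95 + 22.0085/60 = 95.366808

4.51683° S, 95.36681° W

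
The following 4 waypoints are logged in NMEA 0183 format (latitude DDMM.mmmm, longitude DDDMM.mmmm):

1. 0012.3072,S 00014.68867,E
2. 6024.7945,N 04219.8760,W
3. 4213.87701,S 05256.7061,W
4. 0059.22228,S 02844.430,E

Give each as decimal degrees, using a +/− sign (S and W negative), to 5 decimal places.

1. -0.20512, 0.24481
2. 60.41324, -42.33127
3. -42.23128, -52.94510
4. -0.98704, 28.74050

Point 1:
  Lat: split at 2 digits → 00° and 12.3072′; 0 + 12.3072/60 = 0.205120
  S → negative
  Lon: split at 3 digits → 000° and 14.68867′; 0 + 14.68867/60 = 0.244811
  E → positive
Point 2:
  Lat: degrees = first 2 digits = 60, minutes = 24.7945; 60 + 24.7945/60 = 60.413242
  N ⇒ keep positive
  Lon: degrees = first 3 digits = 42, minutes = 19.876; 42 + 19.876/60 = 42.331267
  W ⇒ negate
Point 3:
  Latitude: split at 2 digits → 42° and 13.87701′; 42 + 13.87701/60 = 42.231284
  S ⇒ negate
  λ: degrees = first 3 digits = 52, minutes = 56.7061; 52 + 56.7061/60 = 52.945102
  W → negative
Point 4:
  Lat: split at 2 digits → 00° and 59.22228′; 0 + 59.22228/60 = 0.987038
  hemisphere S, so the sign is −
  Longitude: degrees = first 3 digits = 28, minutes = 44.43; 28 + 44.43/60 = 28.740500
  E ⇒ keep positive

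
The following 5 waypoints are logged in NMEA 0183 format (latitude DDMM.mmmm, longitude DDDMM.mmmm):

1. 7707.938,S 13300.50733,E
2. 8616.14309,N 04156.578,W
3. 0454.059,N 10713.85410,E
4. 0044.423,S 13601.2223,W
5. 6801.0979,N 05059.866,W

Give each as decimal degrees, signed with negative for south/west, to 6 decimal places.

Point 1:
  Lat: degrees = first 2 digits = 77, minutes = 7.938; 77 + 7.938/60 = 77.1323000
  hemisphere S, so the sign is −
  Longitude: degrees = first 3 digits = 133, minutes = 0.50733; 133 + 0.50733/60 = 133.0084555
  E → positive
Point 2:
  φ: split at 2 digits → 86° and 16.14309′; 86 + 16.14309/60 = 86.2690515
  N → positive
  Lon: split at 3 digits → 041° and 56.578′; 41 + 56.578/60 = 41.9429667
  W ⇒ negate
Point 3:
  Latitude: split at 2 digits → 04° and 54.059′; 4 + 54.059/60 = 4.9009833
  N ⇒ keep positive
  Lon: split at 3 digits → 107° and 13.8541′; 107 + 13.8541/60 = 107.2309017
  E ⇒ keep positive
Point 4:
  Latitude: split at 2 digits → 00° and 44.423′; 0 + 44.423/60 = 0.7403833
  S ⇒ negate
  Lon: split at 3 digits → 136° and 1.2223′; 136 + 1.2223/60 = 136.0203717
  hemisphere W, so the sign is −
Point 5:
  φ: split at 2 digits → 68° and 1.0979′; 68 + 1.0979/60 = 68.0182983
  N ⇒ keep positive
  λ: degrees = first 3 digits = 50, minutes = 59.866; 50 + 59.866/60 = 50.9977667
  W → negative

1. -77.132300, 133.008456
2. 86.269052, -41.942967
3. 4.900983, 107.230902
4. -0.740383, -136.020372
5. 68.018298, -50.997767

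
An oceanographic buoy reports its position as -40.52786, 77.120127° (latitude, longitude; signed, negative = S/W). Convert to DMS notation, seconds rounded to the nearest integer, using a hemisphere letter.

Latitude is negative → S; |value| = 40.527860
φ: whole degrees 40; 31.67160′ → 31′ and 40.30″
λ: whole degrees 77; 7.20762′ → 7′ and 12.46″

40°31′40″ S, 77°07′12″ E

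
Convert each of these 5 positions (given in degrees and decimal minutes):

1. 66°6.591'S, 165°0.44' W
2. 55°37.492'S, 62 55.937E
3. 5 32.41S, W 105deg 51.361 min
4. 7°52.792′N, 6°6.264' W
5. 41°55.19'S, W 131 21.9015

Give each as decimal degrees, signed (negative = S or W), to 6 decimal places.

Point 1:
  Lat: 66 + 6.591/60 = 66.1098500
  hemisphere S, so the sign is −
  Lon: 165 + 0.44/60 = 165.0073333
  hemisphere W, so the sign is −
Point 2:
  Latitude: 55 + 37.492/60 = 55.6248667
  S ⇒ negate
  Lon: 55.937′ = 0.932283°; total 62.9322833
  E ⇒ keep positive
Point 3:
  Lat: 5 + 32.41/60 = 5.5401667
  hemisphere S, so the sign is −
  λ: 51.361′ = 0.856017°; total 105.8560167
  W ⇒ negate
Point 4:
  Lat: 7 + 52.792/60 = 7.8798667
  N ⇒ keep positive
  Longitude: 6 + 6.264/60 = 6.1044000
  W ⇒ negate
Point 5:
  φ: 55.19′ = 0.919833°; total 41.9198333
  S ⇒ negate
  Longitude: 131 + 21.9015/60 = 131.3650250
  hemisphere W, so the sign is −

1. -66.109850, -165.007333
2. -55.624867, 62.932283
3. -5.540167, -105.856017
4. 7.879867, -6.104400
5. -41.919833, -131.365025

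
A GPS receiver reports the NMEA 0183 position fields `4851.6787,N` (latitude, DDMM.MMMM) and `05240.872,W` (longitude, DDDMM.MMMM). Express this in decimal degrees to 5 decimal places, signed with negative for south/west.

48.86131, -52.68120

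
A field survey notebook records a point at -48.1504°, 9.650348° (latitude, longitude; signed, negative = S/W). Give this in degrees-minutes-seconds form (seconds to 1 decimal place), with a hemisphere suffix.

Latitude is negative → S; |value| = 48.150400
Latitude: whole degrees 48; 9.02400′ → 9′ and 1.440″
Lon: 0.650348 × 60 = 39.02088′ → 39′, remainder × 60 = 1.253″

48°09′1.4″ S, 9°39′1.3″ E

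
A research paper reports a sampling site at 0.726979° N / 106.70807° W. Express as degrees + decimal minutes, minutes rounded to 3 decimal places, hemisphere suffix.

0° 43.619′ N, 106° 42.484′ W

φ: minutes = (0.726979 − 0) × 60 = 43.61874
Longitude: fractional part 0.708070 → 42.48420 minutes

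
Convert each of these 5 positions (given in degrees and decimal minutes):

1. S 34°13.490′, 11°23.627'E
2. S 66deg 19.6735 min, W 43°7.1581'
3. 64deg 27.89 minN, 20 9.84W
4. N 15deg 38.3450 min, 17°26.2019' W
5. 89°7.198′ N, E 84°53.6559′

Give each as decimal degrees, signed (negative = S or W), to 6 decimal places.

1. -34.224833, 11.393783
2. -66.327892, -43.119302
3. 64.464833, -20.164000
4. 15.639083, -17.436698
5. 89.119967, 84.894265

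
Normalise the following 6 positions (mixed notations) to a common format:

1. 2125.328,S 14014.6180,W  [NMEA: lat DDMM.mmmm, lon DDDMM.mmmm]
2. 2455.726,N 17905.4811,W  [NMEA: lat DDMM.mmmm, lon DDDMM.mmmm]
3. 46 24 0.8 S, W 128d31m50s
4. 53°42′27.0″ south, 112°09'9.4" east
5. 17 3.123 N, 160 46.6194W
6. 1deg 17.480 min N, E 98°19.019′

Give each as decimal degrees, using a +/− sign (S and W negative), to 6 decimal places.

Point 1:
  Latitude: degrees = first 2 digits = 21, minutes = 25.328; 21 + 25.328/60 = 21.4221333
  S → negative
  Lon: split at 3 digits → 140° and 14.618′; 140 + 14.618/60 = 140.2436333
  W → negative
Point 2:
  Lat: split at 2 digits → 24° and 55.726′; 24 + 55.726/60 = 24.9287667
  N → positive
  Lon: degrees = first 3 digits = 179, minutes = 5.4811; 179 + 5.4811/60 = 179.0913517
  W ⇒ negate
Point 3:
  Lat: 46 + 24/60 + 0.8/3600 = 46.4002222
  hemisphere S, so the sign is −
  Longitude: 128° + 31/60 + 50/3600 = 128 + 0.516667 + 0.013889 = 128.5305556
  W → negative
Point 4:
  Latitude: 53° + 42/60 + 27/3600 = 53 + 0.700000 + 0.007500 = 53.7075000
  S → negative
  Lon: 112 + 9/60 + 9.4/3600 = 112.1526111
  E → positive
Point 5:
  Lat: 3.123′ = 0.052050°; total 17.0520500
  N → positive
  Lon: 46.6194′ = 0.776990°; total 160.7769900
  W ⇒ negate
Point 6:
  Latitude: 17.48′ = 0.291333°; total 1.2913333
  N → positive
  λ: 19.019′ = 0.316983°; total 98.3169833
  E → positive

1. -21.422133, -140.243633
2. 24.928767, -179.091352
3. -46.400222, -128.530556
4. -53.707500, 112.152611
5. 17.052050, -160.776990
6. 1.291333, 98.316983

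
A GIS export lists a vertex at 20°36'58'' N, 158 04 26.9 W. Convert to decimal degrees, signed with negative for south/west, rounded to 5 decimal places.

20.61611, -158.07414

Lat: 20 + 36/60 + 58/3600 = 20.616111
N → positive
Longitude: 4′ + 26.9″ = 4.44833′; 158 + 4.44833/60 = 158.074139
W ⇒ negate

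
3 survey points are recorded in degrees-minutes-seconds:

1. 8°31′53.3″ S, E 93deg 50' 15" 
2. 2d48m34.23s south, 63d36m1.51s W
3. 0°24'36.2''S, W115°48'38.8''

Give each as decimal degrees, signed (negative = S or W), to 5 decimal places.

1. -8.53147, 93.83750
2. -2.80951, -63.60042
3. -0.41006, -115.81078

Point 1:
  Lat: 8 + 31/60 + 53.3/3600 = 8.531472
  S → negative
  λ: 93 + 50/60 + 15/3600 = 93.837500
  E ⇒ keep positive
Point 2:
  Latitude: 48′ + 34.23″ = 48.57050′; 2 + 48.57050/60 = 2.809508
  S → negative
  Lon: 36′ + 1.51″ = 36.02517′; 63 + 36.02517/60 = 63.600419
  W ⇒ negate
Point 3:
  φ: 24′ + 36.2″ = 24.60333′; 0 + 24.60333/60 = 0.410056
  S ⇒ negate
  Longitude: 115 + 48/60 + 38.8/3600 = 115.810778
  W ⇒ negate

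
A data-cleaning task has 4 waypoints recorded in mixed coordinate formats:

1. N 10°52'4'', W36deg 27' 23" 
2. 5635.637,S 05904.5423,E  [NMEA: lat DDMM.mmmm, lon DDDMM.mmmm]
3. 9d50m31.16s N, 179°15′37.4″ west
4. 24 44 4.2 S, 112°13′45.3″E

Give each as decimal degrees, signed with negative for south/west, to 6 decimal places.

1. 10.867778, -36.456389
2. -56.593950, 59.075705
3. 9.841989, -179.260389
4. -24.734500, 112.229250

Point 1:
  Lat: 10° + 52/60 + 4/3600 = 10 + 0.866667 + 0.001111 = 10.8677778
  N → positive
  Longitude: 36 + 27/60 + 23/3600 = 36.4563889
  hemisphere W, so the sign is −
Point 2:
  Latitude: split at 2 digits → 56° and 35.637′; 56 + 35.637/60 = 56.5939500
  hemisphere S, so the sign is −
  Longitude: degrees = first 3 digits = 59, minutes = 4.5423; 59 + 4.5423/60 = 59.0757050
  E ⇒ keep positive
Point 3:
  Lat: 9° + 50/60 + 31.16/3600 = 9 + 0.833333 + 0.008656 = 9.8419889
  N → positive
  Longitude: 179° + 15/60 + 37.4/3600 = 179 + 0.250000 + 0.010389 = 179.2603889
  W → negative
Point 4:
  Latitude: 44′ + 4.2″ = 44.07000′; 24 + 44.07000/60 = 24.7345000
  S → negative
  Longitude: 13′ + 45.3″ = 13.75500′; 112 + 13.75500/60 = 112.2292500
  E ⇒ keep positive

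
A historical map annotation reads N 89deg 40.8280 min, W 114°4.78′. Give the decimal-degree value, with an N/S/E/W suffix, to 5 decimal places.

φ: 40.828′ = 0.680467°; total 89.680467
λ: 114 + 4.78/60 = 114.079667

89.68047° N, 114.07967° W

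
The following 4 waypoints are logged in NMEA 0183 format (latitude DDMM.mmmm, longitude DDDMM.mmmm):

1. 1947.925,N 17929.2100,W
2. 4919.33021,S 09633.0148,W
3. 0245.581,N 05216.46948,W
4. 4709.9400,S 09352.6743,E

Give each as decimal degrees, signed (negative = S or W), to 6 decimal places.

Point 1:
  Latitude: degrees = first 2 digits = 19, minutes = 47.925; 19 + 47.925/60 = 19.7987500
  N → positive
  Lon: split at 3 digits → 179° and 29.21′; 179 + 29.21/60 = 179.4868333
  W → negative
Point 2:
  Lat: split at 2 digits → 49° and 19.33021′; 49 + 19.33021/60 = 49.3221702
  hemisphere S, so the sign is −
  Longitude: split at 3 digits → 096° and 33.0148′; 96 + 33.0148/60 = 96.5502467
  W → negative
Point 3:
  Latitude: degrees = first 2 digits = 2, minutes = 45.581; 2 + 45.581/60 = 2.7596833
  N → positive
  Longitude: degrees = first 3 digits = 52, minutes = 16.46948; 52 + 16.46948/60 = 52.2744913
  W → negative
Point 4:
  φ: degrees = first 2 digits = 47, minutes = 9.94; 47 + 9.94/60 = 47.1656667
  S → negative
  Longitude: split at 3 digits → 093° and 52.6743′; 93 + 52.6743/60 = 93.8779050
  E → positive

1. 19.798750, -179.486833
2. -49.322170, -96.550247
3. 2.759683, -52.274491
4. -47.165667, 93.877905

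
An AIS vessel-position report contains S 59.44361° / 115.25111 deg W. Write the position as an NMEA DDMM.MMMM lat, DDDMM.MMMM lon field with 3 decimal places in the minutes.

5926.617,S / 11515.067,W

Latitude: fractional part 0.443610 → 26.61660 minutes
Lon: 115° + 0.251110 × 60 = 115° 15.06660′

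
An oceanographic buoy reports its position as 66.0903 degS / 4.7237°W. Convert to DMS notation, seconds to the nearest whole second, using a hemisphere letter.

66°05′25″ S, 4°43′25″ W

φ: whole degrees 66; 5.41800′ → 5′ and 25.08″
Longitude: 0.723700 × 60 = 43.42200′ → 43′, remainder × 60 = 25.32″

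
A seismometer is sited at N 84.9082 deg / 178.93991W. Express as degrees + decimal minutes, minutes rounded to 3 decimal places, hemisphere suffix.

Lat: fractional part 0.908200 → 54.49200 minutes
Longitude: minutes = (178.939910 − 178) × 60 = 56.39460

84° 54.492′ N, 178° 56.395′ W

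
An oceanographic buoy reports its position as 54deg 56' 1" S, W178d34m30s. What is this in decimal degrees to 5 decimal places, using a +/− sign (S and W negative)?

φ: 54° + 56/60 + 1/3600 = 54 + 0.933333 + 0.000278 = 54.933611
S → negative
λ: 178° + 34/60 + 30/3600 = 178 + 0.566667 + 0.008333 = 178.575000
hemisphere W, so the sign is −

-54.93361, -178.57500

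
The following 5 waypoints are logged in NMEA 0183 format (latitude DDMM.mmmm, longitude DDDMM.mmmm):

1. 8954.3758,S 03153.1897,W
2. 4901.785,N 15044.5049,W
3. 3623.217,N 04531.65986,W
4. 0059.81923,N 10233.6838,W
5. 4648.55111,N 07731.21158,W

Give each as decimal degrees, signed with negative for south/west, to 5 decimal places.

1. -89.90626, -31.88650
2. 49.02975, -150.74175
3. 36.38695, -45.52766
4. 0.99699, -102.56140
5. 46.80919, -77.52019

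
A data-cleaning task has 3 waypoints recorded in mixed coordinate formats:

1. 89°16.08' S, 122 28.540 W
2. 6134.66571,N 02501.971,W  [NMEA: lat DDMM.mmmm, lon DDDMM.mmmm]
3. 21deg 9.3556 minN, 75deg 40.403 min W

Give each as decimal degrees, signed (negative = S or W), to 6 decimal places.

Point 1:
  φ: 16.08′ = 0.268000°; total 89.2680000
  S → negative
  λ: 28.54′ = 0.475667°; total 122.4756667
  W → negative
Point 2:
  Lat: split at 2 digits → 61° and 34.66571′; 61 + 34.66571/60 = 61.5777618
  N ⇒ keep positive
  Longitude: split at 3 digits → 025° and 1.971′; 25 + 1.971/60 = 25.0328500
  W → negative
Point 3:
  Latitude: 21 + 9.3556/60 = 21.1559267
  N ⇒ keep positive
  Longitude: 75 + 40.403/60 = 75.6733833
  hemisphere W, so the sign is −

1. -89.268000, -122.475667
2. 61.577762, -25.032850
3. 21.155927, -75.673383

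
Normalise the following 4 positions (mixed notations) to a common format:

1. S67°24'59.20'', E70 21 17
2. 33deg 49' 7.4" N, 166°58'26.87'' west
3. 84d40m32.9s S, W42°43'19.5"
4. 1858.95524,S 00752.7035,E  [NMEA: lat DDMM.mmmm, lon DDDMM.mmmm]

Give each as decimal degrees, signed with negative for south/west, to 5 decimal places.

Point 1:
  Lat: 67 + 24/60 + 59.2/3600 = 67.416444
  hemisphere S, so the sign is −
  λ: 21′ + 17″ = 21.28333′; 70 + 21.28333/60 = 70.354722
  E ⇒ keep positive
Point 2:
  φ: 33 + 49/60 + 7.4/3600 = 33.818722
  N ⇒ keep positive
  λ: 166° + 58/60 + 26.87/3600 = 166 + 0.966667 + 0.007464 = 166.974131
  W → negative
Point 3:
  Lat: 40′ + 32.9″ = 40.54833′; 84 + 40.54833/60 = 84.675806
  S ⇒ negate
  λ: 42 + 43/60 + 19.5/3600 = 42.722083
  W ⇒ negate
Point 4:
  Latitude: split at 2 digits → 18° and 58.95524′; 18 + 58.95524/60 = 18.982587
  hemisphere S, so the sign is −
  Lon: degrees = first 3 digits = 7, minutes = 52.7035; 7 + 52.7035/60 = 7.878392
  E → positive

1. -67.41644, 70.35472
2. 33.81872, -166.97413
3. -84.67581, -42.72208
4. -18.98259, 7.87839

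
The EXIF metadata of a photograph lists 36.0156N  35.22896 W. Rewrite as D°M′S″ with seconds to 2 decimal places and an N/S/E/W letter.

36°00′56.16″ N, 35°13′44.26″ W

φ: whole degrees 36; 0.93600′ → 0′ and 56.1600″
Lon: 0.228960 × 60 = 13.73760′ → 13′, remainder × 60 = 44.2560″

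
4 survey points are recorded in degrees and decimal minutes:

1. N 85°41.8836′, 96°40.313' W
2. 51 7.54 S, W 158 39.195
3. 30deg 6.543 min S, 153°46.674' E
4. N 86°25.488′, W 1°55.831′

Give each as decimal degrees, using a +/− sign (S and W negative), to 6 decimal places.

Point 1:
  Lat: 41.8836′ = 0.698060°; total 85.6980600
  N ⇒ keep positive
  λ: 96 + 40.313/60 = 96.6718833
  hemisphere W, so the sign is −
Point 2:
  Lat: 51 + 7.54/60 = 51.1256667
  S → negative
  Longitude: 39.195′ = 0.653250°; total 158.6532500
  W ⇒ negate
Point 3:
  φ: 6.543′ = 0.109050°; total 30.1090500
  hemisphere S, so the sign is −
  λ: 153 + 46.674/60 = 153.7779000
  E → positive
Point 4:
  Lat: 25.488′ = 0.424800°; total 86.4248000
  N ⇒ keep positive
  Longitude: 55.831′ = 0.930517°; total 1.9305167
  W ⇒ negate

1. 85.698060, -96.671883
2. -51.125667, -158.653250
3. -30.109050, 153.777900
4. 86.424800, -1.930517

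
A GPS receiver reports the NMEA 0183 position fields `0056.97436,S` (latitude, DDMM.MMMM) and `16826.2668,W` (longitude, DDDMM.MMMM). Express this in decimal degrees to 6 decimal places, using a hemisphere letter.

0.949573° S, 168.437780° W

Lat: split at 2 digits → 00° and 56.97436′; 0 + 56.97436/60 = 0.9495727
Longitude: split at 3 digits → 168° and 26.2668′; 168 + 26.2668/60 = 168.4377800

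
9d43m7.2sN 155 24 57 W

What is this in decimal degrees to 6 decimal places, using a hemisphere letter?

9.718667° N, 155.415833° W

φ: 9 + 43/60 + 7.2/3600 = 9.7186667
λ: 155 + 24/60 + 57/3600 = 155.4158333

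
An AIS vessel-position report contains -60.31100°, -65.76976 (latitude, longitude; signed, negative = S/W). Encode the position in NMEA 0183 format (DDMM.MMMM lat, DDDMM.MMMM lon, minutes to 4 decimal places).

6018.6600,S / 06546.1856,W

Latitude is negative → S; |value| = 60.311000
φ: fractional part 0.311000 → 18.660000 minutes
Longitude is negative → W; |value| = 65.769760
λ: minutes = (65.769760 − 65) × 60 = 46.185600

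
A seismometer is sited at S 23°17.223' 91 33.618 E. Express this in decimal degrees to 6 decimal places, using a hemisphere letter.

23.287050° S, 91.560300° E

Latitude: 17.223′ = 0.287050°; total 23.2870500
Lon: 33.618′ = 0.560300°; total 91.5603000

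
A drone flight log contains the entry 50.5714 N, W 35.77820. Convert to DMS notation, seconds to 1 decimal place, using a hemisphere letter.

Latitude: 0.571400° → 34.28400′; 0.28400 × 60 = 17.040″
Longitude: 0.778200 × 60 = 46.69200′ → 46′, remainder × 60 = 41.520″

50°34′17.0″ N, 35°46′41.5″ W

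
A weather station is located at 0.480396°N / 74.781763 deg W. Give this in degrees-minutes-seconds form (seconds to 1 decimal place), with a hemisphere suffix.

0°28′49.4″ N, 74°46′54.3″ W

φ: 0.480396 × 60 = 28.82376′ → 28′, remainder × 60 = 49.426″
Lon: 0.781763 × 60 = 46.90578′ → 46′, remainder × 60 = 54.347″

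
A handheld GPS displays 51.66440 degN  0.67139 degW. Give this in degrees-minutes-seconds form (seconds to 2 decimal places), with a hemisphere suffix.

φ: 0.664400 × 60 = 39.86400′ → 39′, remainder × 60 = 51.8400″
λ: 0.671390 × 60 = 40.28340′ → 40′, remainder × 60 = 17.0040″

51°39′51.84″ N, 0°40′17.00″ W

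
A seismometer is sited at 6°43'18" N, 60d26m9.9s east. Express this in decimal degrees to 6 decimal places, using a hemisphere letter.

6.721667° N, 60.436083° E

φ: 43′ + 18″ = 43.30000′; 6 + 43.30000/60 = 6.7216667
Longitude: 60° + 26/60 + 9.9/3600 = 60 + 0.433333 + 0.002750 = 60.4360833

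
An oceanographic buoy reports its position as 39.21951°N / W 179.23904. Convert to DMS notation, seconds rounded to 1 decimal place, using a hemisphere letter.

φ: 0.219510° → 13.17060′; 0.17060 × 60 = 10.236″
Lon: 0.239040 × 60 = 14.34240′ → 14′, remainder × 60 = 20.544″

39°13′10.2″ N, 179°14′20.5″ W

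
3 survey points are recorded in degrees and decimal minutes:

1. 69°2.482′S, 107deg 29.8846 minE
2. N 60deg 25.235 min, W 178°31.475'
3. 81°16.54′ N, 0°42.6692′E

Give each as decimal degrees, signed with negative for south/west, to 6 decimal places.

Point 1:
  φ: 69 + 2.482/60 = 69.0413667
  S ⇒ negate
  λ: 29.8846′ = 0.498077°; total 107.4980767
  E → positive
Point 2:
  φ: 25.235′ = 0.420583°; total 60.4205833
  N ⇒ keep positive
  λ: 178 + 31.475/60 = 178.5245833
  W → negative
Point 3:
  Latitude: 16.54′ = 0.275667°; total 81.2756667
  N → positive
  Lon: 0 + 42.6692/60 = 0.7111533
  E ⇒ keep positive

1. -69.041367, 107.498077
2. 60.420583, -178.524583
3. 81.275667, 0.711153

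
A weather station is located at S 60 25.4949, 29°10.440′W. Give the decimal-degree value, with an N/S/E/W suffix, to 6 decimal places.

60.424915° S, 29.174000° W

φ: 25.4949′ = 0.424915°; total 60.4249150
Longitude: 29 + 10.44/60 = 29.1740000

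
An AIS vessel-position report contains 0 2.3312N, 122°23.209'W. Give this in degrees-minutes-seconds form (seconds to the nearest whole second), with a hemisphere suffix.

φ: 2.33120′ → 2′ and 0.33120 × 60 = 19.87″
Longitude: 23.20900′ → 23′ and 0.20900 × 60 = 12.54″

0°02′20″ N, 122°23′13″ W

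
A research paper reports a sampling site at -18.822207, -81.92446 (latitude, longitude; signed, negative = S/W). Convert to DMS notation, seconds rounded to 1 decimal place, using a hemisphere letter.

18°49′19.9″ S, 81°55′28.1″ W

Latitude is negative → S; |value| = 18.822207
Latitude: 0.822207 × 60 = 49.33242′ → 49′, remainder × 60 = 19.945″
Longitude is negative → W; |value| = 81.924460
λ: 0.924460° → 55.46760′; 0.46760 × 60 = 28.056″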